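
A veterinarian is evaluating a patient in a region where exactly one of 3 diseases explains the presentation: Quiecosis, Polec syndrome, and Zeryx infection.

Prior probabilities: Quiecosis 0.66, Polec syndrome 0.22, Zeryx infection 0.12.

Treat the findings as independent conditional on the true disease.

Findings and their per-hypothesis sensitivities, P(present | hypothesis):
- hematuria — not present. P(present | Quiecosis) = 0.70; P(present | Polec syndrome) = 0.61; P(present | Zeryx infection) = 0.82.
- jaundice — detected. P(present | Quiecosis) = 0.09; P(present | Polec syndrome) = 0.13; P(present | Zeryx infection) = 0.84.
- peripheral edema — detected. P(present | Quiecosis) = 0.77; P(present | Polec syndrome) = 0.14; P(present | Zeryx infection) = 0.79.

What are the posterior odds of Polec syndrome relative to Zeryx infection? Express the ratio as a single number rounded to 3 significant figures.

Unnormalized posterior weight (prior times the finding likelihoods) for each of the two hypotheses (using 1 − P(present | H) for each absent finding):
  Polec syndrome: 0.22 × (1 − 0.61) × 0.13 × 0.14 = 0.0015616
  Zeryx infection: 0.12 × (1 − 0.82) × 0.84 × 0.79 = 0.014334
Odds(Polec syndrome : Zeryx infection) = 0.0015616 / 0.014334 ≈ 0.109.

0.109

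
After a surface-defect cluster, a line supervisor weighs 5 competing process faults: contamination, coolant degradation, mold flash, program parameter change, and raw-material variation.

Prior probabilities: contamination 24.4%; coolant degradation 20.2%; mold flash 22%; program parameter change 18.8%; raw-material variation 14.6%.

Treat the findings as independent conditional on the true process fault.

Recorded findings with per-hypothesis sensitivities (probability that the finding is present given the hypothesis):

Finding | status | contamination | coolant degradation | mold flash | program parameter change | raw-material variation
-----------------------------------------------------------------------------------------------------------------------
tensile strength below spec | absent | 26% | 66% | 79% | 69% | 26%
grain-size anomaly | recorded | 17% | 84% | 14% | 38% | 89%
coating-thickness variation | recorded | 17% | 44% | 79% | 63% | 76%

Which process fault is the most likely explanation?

By Bayes' rule with conditional independence, the unnormalized weight for each hypothesis is prior × ∏ likelihoods (using 1 − P(present | H) for each absent finding):
  contamination: 0.244 × (1 − 0.26) × 0.17 × 0.17 = 0.0052182
  coolant degradation: 0.202 × (1 − 0.66) × 0.84 × 0.44 = 0.025384
  mold flash: 0.220 × (1 − 0.79) × 0.14 × 0.79 = 0.0051097
  program parameter change: 0.188 × (1 − 0.69) × 0.38 × 0.63 = 0.013952
  raw-material variation: 0.146 × (1 − 0.26) × 0.89 × 0.76 = 0.073078
Normalizing constant Z = 0.0052182 + 0.025384 + 0.0051097 + 0.013952 + 0.073078 = 0.12274.
P(contamination | evidence) ≈ 0.0052182 / 0.12274 ≈ 0.043
P(coolant degradation | evidence) ≈ 0.025384 / 0.12274 ≈ 0.207
P(mold flash | evidence) ≈ 0.0051097 / 0.12274 ≈ 0.042
P(program parameter change | evidence) ≈ 0.013952 / 0.12274 ≈ 0.114
P(raw-material variation | evidence) ≈ 0.073078 / 0.12274 ≈ 0.595
The largest is 0.595, so raw-material variation is most probable.

raw-material variation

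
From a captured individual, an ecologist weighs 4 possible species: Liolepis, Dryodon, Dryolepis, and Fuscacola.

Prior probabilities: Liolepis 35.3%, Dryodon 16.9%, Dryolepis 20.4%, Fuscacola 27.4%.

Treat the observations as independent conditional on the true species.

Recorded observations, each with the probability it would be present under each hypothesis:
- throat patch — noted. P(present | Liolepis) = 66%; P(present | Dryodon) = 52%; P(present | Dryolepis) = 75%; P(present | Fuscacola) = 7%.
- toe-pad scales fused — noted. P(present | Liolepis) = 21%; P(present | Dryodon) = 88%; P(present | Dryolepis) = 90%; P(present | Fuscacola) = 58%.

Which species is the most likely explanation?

Dryolepis

Multiply each prior by the joint likelihood of the evidence pattern:
  Liolepis: 0.353 × 0.66 × 0.21 = 0.048926
  Dryodon: 0.169 × 0.52 × 0.88 = 0.077334
  Dryolepis: 0.204 × 0.75 × 0.90 = 0.1377
  Fuscacola: 0.274 × 0.07 × 0.58 = 0.011124
The unnormalized weights sum to 0.27508.
P(Liolepis | evidence) ≈ 0.048926 / 0.27508 ≈ 0.178
P(Dryodon | evidence) ≈ 0.077334 / 0.27508 ≈ 0.281
P(Dryolepis | evidence) ≈ 0.1377 / 0.27508 ≈ 0.501
P(Fuscacola | evidence) ≈ 0.011124 / 0.27508 ≈ 0.040
The largest is 0.501, so Dryolepis is most probable.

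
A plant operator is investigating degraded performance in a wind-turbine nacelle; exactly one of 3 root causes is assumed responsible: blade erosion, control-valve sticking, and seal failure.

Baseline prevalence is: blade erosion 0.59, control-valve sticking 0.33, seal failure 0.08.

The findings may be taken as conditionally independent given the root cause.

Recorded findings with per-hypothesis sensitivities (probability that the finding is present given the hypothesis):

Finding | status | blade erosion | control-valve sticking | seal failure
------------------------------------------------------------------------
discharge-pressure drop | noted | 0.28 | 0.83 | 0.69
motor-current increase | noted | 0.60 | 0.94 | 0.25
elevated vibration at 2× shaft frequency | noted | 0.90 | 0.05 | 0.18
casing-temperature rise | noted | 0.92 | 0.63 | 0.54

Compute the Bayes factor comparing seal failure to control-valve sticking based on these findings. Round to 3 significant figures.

0.682

Joint likelihood of the evidence pattern under each hypothesis:
  seal failure: 0.69 × 0.25 × 0.18 × 0.54 = 0.016767
  control-valve sticking: 0.83 × 0.94 × 0.05 × 0.63 = 0.024576
Bayes factor = 0.016767 / 0.024576 ≈ 0.682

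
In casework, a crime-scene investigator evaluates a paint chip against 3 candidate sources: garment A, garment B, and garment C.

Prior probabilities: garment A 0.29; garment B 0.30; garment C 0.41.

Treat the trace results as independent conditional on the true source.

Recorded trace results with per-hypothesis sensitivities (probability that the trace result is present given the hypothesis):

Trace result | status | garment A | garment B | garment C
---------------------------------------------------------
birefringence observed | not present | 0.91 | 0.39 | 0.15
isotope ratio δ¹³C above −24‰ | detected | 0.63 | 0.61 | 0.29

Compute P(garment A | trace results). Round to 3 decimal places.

0.072

For each hypothesis, the unnormalized posterior weight is prior × product of the trace result likelihoods (using 1 − P(present | H) for each absent trace result):
  garment A: 0.29 × (1 − 0.91) × 0.63 = 0.016443
  garment B: 0.30 × (1 − 0.39) × 0.61 = 0.11163
  garment C: 0.41 × (1 − 0.15) × 0.29 = 0.10106
Marginal likelihood of the evidence = 0.22914.
P(garment A | evidence) = 0.016443 / 0.22914 ≈ 0.072.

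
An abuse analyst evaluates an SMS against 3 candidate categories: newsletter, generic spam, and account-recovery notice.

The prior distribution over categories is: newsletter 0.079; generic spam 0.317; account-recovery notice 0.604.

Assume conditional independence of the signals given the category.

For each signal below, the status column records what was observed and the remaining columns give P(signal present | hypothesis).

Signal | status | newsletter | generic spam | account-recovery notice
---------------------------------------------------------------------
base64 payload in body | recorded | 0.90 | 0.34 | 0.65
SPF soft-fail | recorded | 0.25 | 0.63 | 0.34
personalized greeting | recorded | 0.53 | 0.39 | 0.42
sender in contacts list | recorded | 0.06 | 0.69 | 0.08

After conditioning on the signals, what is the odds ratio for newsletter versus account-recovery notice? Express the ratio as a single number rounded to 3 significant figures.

Unnormalized posterior weight (prior times the signal likelihoods) for each of the two hypotheses:
  newsletter: 0.079 × 0.90 × 0.25 × 0.53 × 0.06 = 0.00056525
  account-recovery notice: 0.604 × 0.65 × 0.34 × 0.42 × 0.08 = 0.0044851
Odds(newsletter : account-recovery notice) = 0.00056525 / 0.0044851 ≈ 0.126.

0.126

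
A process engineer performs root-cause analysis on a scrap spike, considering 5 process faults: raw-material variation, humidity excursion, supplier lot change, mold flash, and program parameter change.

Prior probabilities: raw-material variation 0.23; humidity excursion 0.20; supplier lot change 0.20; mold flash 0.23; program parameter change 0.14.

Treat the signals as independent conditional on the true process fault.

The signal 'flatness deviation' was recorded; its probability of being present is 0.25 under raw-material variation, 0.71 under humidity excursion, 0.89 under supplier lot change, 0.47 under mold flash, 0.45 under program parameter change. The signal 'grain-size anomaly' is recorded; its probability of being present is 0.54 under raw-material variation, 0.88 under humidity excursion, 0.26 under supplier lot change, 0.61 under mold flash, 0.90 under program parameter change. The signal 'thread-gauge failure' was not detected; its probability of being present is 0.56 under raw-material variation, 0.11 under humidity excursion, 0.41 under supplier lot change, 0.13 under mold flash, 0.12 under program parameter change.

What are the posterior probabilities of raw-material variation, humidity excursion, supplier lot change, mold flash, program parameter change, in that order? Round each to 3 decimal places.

Multiply each prior by the joint likelihood of the signal pattern (using 1 − P(present | H) for each absent signal):
  raw-material variation: 0.23 × 0.25 × 0.54 × (1 − 0.56) = 0.013662
  humidity excursion: 0.20 × 0.71 × 0.88 × (1 − 0.11) = 0.11121
  supplier lot change: 0.20 × 0.89 × 0.26 × (1 − 0.41) = 0.027305
  mold flash: 0.23 × 0.47 × 0.61 × (1 − 0.13) = 0.057369
  program parameter change: 0.14 × 0.45 × 0.90 × (1 − 0.12) = 0.049896
The unnormalized weights sum to 0.25945.
P(raw-material variation | evidence) = 0.013662 / 0.25945 ≈ 0.053
P(humidity excursion | evidence) = 0.11121 / 0.25945 ≈ 0.429
P(supplier lot change | evidence) = 0.027305 / 0.25945 ≈ 0.105
P(mold flash | evidence) = 0.057369 / 0.25945 ≈ 0.221
P(program parameter change | evidence) = 0.049896 / 0.25945 ≈ 0.192

0.053, 0.429, 0.105, 0.221, 0.192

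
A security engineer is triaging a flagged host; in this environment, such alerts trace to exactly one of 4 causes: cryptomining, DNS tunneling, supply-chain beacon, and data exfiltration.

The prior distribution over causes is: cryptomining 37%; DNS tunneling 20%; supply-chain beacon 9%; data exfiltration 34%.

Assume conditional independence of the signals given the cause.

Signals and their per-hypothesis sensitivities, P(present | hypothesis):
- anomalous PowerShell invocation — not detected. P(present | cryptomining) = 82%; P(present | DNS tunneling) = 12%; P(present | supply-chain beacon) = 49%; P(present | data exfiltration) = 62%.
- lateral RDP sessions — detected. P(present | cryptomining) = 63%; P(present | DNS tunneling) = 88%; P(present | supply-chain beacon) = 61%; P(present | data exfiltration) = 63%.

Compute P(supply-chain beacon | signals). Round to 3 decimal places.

For each hypothesis, the unnormalized posterior weight is prior × product of the signal likelihoods (using 1 − P(present | H) for each absent signal):
  cryptomining: 0.37 × (1 − 0.82) × 0.63 = 0.041958
  DNS tunneling: 0.20 × (1 − 0.12) × 0.88 = 0.15488
  supply-chain beacon: 0.09 × (1 − 0.49) × 0.61 = 0.027999
  data exfiltration: 0.34 × (1 − 0.62) × 0.63 = 0.081396
Marginal likelihood of the evidence = 0.30623.
P(supply-chain beacon | evidence) = 0.027999 / 0.30623 ≈ 0.091.

0.091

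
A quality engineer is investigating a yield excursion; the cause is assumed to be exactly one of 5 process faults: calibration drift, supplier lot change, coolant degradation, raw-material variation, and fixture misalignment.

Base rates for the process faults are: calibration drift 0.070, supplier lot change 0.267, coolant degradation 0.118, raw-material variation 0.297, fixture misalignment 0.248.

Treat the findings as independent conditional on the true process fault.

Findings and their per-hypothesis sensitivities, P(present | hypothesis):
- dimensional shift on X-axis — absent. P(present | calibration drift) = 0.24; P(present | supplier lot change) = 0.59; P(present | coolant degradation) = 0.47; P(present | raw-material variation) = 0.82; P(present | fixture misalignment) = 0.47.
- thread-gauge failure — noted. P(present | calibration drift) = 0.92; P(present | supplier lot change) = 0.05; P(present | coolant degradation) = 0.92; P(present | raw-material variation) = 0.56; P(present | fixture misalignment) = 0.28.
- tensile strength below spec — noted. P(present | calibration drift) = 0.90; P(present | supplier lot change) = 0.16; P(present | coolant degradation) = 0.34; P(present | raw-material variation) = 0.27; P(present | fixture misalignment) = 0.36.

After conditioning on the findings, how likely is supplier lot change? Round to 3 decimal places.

0.010

Multiply each prior by the joint likelihood of the evidence pattern (using 1 − P(present | H) for each absent finding):
  calibration drift: 0.070 × (1 − 0.24) × 0.92 × 0.90 = 0.04405
  supplier lot change: 0.267 × (1 − 0.59) × 0.05 × 0.16 = 0.00087576
  coolant degradation: 0.118 × (1 − 0.47) × 0.92 × 0.34 = 0.019563
  raw-material variation: 0.297 × (1 − 0.82) × 0.56 × 0.27 = 0.0080832
  fixture misalignment: 0.248 × (1 − 0.47) × 0.28 × 0.36 = 0.013249
Normalizing constant Z = 0.04405 + 0.00087576 + 0.019563 + 0.0080832 + 0.013249 = 0.08582.
P(supplier lot change | evidence) = 0.00087576 / 0.08582 ≈ 0.010.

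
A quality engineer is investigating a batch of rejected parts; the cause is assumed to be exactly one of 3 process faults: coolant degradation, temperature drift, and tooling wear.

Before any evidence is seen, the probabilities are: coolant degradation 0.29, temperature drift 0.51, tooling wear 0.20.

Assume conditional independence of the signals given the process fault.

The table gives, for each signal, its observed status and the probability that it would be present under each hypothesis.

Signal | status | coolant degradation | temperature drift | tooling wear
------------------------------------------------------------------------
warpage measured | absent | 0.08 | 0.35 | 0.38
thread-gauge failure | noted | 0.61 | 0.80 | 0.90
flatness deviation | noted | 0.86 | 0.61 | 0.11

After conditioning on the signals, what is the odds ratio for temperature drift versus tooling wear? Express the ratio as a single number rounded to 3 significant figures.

The normalizing constant cancels in an odds ratio, so compute prior × likelihood for the two hypotheses only (using 1 − P(present | H) for each absent signal):
  temperature drift: 0.51 × (1 − 0.35) × 0.80 × 0.61 = 0.16177
  tooling wear: 0.20 × (1 − 0.38) × 0.90 × 0.11 = 0.012276
Posterior odds = 0.16177 / 0.012276 ≈ 13.2.

13.2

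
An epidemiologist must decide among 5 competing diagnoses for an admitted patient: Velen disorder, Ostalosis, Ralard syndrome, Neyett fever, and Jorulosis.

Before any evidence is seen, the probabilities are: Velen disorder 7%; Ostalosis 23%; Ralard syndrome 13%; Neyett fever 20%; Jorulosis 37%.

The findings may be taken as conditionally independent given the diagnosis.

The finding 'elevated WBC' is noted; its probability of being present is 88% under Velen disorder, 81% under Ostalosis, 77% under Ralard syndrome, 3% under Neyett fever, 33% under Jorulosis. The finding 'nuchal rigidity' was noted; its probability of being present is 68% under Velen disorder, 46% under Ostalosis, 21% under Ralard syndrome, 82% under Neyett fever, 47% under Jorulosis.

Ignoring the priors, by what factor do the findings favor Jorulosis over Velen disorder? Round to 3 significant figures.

Joint likelihood of the evidence pattern under each hypothesis:
  Jorulosis: 0.33 × 0.47 = 0.1551
  Velen disorder: 0.88 × 0.68 = 0.5984
Bayes factor = 0.1551 / 0.5984 ≈ 0.259

0.259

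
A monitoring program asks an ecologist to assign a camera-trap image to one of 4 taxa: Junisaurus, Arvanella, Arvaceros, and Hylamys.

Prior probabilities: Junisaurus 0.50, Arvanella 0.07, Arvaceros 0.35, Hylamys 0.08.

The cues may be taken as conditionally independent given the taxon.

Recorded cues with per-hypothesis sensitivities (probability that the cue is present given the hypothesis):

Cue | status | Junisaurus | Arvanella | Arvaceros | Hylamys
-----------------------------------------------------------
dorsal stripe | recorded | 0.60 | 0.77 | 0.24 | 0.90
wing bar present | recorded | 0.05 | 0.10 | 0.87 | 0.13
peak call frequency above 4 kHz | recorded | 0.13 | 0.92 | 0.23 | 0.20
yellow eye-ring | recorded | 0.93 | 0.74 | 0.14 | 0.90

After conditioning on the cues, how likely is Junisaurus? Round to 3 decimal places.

By Bayes' rule with conditional independence, the unnormalized weight for each hypothesis is prior × ∏ likelihoods:
  Junisaurus: 0.50 × 0.60 × 0.05 × 0.13 × 0.93 = 0.0018135
  Arvanella: 0.07 × 0.77 × 0.10 × 0.92 × 0.74 = 0.0036695
  Arvaceros: 0.35 × 0.24 × 0.87 × 0.23 × 0.14 = 0.0023532
  Hylamys: 0.08 × 0.90 × 0.13 × 0.20 × 0.90 = 0.0016848
Marginal likelihood of the evidence = 0.009521.
P(Junisaurus | evidence) = 0.0018135 / 0.009521 ≈ 0.190.

0.190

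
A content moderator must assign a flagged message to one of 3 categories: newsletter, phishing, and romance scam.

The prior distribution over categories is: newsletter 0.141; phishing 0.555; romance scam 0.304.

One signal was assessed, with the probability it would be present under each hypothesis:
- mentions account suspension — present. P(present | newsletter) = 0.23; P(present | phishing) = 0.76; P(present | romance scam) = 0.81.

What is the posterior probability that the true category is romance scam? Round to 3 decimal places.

For each hypothesis, the unnormalized posterior weight is prior × likelihood:
  newsletter: 0.141 × 0.23 = 0.03243
  phishing: 0.555 × 0.76 = 0.4218
  romance scam: 0.304 × 0.81 = 0.24624
The unnormalized weights sum to 0.70047.
P(romance scam | evidence) = 0.24624 / 0.70047 ≈ 0.352.

0.352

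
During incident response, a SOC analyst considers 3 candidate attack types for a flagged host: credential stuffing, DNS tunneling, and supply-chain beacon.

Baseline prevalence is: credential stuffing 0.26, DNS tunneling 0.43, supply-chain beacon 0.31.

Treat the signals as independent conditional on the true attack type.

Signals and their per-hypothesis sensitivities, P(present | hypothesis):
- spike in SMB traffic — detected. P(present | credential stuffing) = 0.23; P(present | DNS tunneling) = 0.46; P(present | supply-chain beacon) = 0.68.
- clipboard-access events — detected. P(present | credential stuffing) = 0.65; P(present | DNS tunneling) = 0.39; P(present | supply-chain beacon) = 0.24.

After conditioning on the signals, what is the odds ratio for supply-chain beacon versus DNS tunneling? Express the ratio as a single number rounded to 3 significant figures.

0.656

The normalizing constant cancels in an odds ratio, so compute prior × likelihood for the two hypotheses only:
  supply-chain beacon: 0.31 × 0.68 × 0.24 = 0.050592
  DNS tunneling: 0.43 × 0.46 × 0.39 = 0.077142
Odds(supply-chain beacon : DNS tunneling) = 0.050592 / 0.077142 ≈ 0.656.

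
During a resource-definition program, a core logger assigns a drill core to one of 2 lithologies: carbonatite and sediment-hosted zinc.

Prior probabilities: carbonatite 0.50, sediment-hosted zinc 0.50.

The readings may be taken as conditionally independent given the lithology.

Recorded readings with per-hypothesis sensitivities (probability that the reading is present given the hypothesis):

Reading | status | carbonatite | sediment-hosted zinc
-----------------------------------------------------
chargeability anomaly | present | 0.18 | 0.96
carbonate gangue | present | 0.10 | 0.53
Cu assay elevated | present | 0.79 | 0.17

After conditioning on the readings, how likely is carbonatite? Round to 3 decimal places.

By Bayes' rule with conditional independence, the unnormalized weight for each hypothesis is prior × ∏ likelihoods:
  carbonatite: 0.50 × 0.18 × 0.10 × 0.79 = 0.00711
  sediment-hosted zinc: 0.50 × 0.96 × 0.53 × 0.17 = 0.043248
Marginal likelihood of the evidence = 0.050358.
P(carbonatite | evidence) = 0.00711 / 0.050358 ≈ 0.141.

0.141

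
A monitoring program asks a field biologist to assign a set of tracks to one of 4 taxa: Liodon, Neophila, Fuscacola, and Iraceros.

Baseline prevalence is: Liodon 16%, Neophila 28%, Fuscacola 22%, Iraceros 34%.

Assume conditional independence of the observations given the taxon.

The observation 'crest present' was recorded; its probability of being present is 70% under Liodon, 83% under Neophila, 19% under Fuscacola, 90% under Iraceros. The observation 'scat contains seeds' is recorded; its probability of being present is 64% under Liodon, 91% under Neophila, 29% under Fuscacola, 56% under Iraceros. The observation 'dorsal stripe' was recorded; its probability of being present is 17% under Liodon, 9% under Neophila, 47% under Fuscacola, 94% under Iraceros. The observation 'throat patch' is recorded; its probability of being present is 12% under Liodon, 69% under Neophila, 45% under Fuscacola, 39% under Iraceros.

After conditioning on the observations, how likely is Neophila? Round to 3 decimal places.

0.164

For each hypothesis, the unnormalized posterior weight is prior × product of the observation likelihoods:
  Liodon: 0.16 × 0.70 × 0.64 × 0.17 × 0.12 = 0.0014623
  Neophila: 0.28 × 0.83 × 0.91 × 0.09 × 0.69 = 0.013133
  Fuscacola: 0.22 × 0.19 × 0.29 × 0.47 × 0.45 = 0.0025638
  Iraceros: 0.34 × 0.90 × 0.56 × 0.94 × 0.39 = 0.062821
The unnormalized weights sum to 0.07998.
P(Neophila | evidence) = 0.013133 / 0.07998 ≈ 0.164.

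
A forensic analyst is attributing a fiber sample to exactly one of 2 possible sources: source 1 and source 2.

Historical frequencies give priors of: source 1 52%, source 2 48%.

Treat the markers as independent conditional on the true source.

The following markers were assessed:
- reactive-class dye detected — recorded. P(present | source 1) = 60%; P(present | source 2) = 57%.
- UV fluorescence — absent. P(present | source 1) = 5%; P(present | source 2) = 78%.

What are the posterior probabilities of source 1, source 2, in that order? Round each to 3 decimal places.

0.831, 0.169

For each hypothesis, the unnormalized posterior weight is prior × product of the marker likelihoods (using 1 − P(present | H) for each absent marker):
  source 1: 0.52 × 0.60 × (1 − 0.05) = 0.2964
  source 2: 0.48 × 0.57 × (1 − 0.78) = 0.060192
The unnormalized weights sum to 0.35659.
P(source 1 | evidence) = 0.2964 / 0.35659 ≈ 0.831
P(source 2 | evidence) = 0.060192 / 0.35659 ≈ 0.169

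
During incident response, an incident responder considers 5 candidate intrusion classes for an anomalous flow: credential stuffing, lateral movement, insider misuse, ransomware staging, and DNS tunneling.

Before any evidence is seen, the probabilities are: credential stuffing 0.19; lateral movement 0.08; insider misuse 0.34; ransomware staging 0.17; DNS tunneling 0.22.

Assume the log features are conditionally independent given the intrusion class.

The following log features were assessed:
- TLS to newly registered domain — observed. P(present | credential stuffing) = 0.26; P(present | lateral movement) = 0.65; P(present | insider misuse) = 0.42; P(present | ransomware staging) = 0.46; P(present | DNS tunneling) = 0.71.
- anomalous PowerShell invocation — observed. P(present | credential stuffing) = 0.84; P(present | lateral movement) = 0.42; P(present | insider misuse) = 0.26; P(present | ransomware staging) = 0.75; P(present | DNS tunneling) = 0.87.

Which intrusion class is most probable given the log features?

DNS tunneling

For each hypothesis, the unnormalized posterior weight is prior × product of the log feature likelihoods:
  credential stuffing: 0.19 × 0.26 × 0.84 = 0.041496
  lateral movement: 0.08 × 0.65 × 0.42 = 0.02184
  insider misuse: 0.34 × 0.42 × 0.26 = 0.037128
  ransomware staging: 0.17 × 0.46 × 0.75 = 0.05865
  DNS tunneling: 0.22 × 0.71 × 0.87 = 0.13589
Normalizing constant Z = 0.041496 + 0.02184 + 0.037128 + 0.05865 + 0.13589 = 0.29501.
P(credential stuffing | evidence) ≈ 0.041496 / 0.29501 ≈ 0.141
P(lateral movement | evidence) ≈ 0.02184 / 0.29501 ≈ 0.074
P(insider misuse | evidence) ≈ 0.037128 / 0.29501 ≈ 0.126
P(ransomware staging | evidence) ≈ 0.05865 / 0.29501 ≈ 0.199
P(DNS tunneling | evidence) ≈ 0.13589 / 0.29501 ≈ 0.461
The largest is 0.461, so DNS tunneling is most probable.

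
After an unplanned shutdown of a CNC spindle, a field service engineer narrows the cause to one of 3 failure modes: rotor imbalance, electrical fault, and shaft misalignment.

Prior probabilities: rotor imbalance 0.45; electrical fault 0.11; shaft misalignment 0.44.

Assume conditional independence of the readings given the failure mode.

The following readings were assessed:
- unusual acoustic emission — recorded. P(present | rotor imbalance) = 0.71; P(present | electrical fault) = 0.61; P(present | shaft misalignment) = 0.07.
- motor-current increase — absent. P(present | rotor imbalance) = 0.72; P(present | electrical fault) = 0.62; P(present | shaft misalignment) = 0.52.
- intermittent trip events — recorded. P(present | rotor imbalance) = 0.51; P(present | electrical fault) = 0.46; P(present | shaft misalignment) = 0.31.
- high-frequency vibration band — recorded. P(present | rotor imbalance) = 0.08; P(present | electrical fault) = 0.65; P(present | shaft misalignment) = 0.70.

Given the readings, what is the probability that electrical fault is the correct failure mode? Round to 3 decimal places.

0.526

By Bayes' rule with conditional independence, the unnormalized weight for each hypothesis is prior × ∏ likelihoods (using 1 − P(present | H) for each absent reading):
  rotor imbalance: 0.45 × 0.71 × (1 − 0.72) × 0.51 × 0.08 = 0.00365
  electrical fault: 0.11 × 0.61 × (1 − 0.62) × 0.46 × 0.65 = 0.0076239
  shaft misalignment: 0.44 × 0.07 × (1 − 0.52) × 0.31 × 0.70 = 0.0032081
Normalizing constant Z = 0.00365 + 0.0076239 + 0.0032081 = 0.014482.
P(electrical fault | evidence) = 0.0076239 / 0.014482 ≈ 0.526.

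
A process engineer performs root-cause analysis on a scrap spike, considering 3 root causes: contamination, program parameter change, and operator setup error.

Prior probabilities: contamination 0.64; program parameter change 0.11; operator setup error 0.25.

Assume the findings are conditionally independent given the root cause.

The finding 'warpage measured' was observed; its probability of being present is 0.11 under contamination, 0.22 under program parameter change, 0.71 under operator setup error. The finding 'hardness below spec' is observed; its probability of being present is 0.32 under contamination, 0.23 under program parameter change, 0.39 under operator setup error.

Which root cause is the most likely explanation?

Multiply each prior by the joint likelihood of the evidence pattern:
  contamination: 0.64 × 0.11 × 0.32 = 0.022528
  program parameter change: 0.11 × 0.22 × 0.23 = 0.005566
  operator setup error: 0.25 × 0.71 × 0.39 = 0.069225
Normalizing constant Z = 0.022528 + 0.005566 + 0.069225 = 0.097319.
P(contamination | evidence) ≈ 0.022528 / 0.097319 ≈ 0.231
P(program parameter change | evidence) ≈ 0.005566 / 0.097319 ≈ 0.057
P(operator setup error | evidence) ≈ 0.069225 / 0.097319 ≈ 0.711
The largest is 0.711, so operator setup error is most probable.

operator setup error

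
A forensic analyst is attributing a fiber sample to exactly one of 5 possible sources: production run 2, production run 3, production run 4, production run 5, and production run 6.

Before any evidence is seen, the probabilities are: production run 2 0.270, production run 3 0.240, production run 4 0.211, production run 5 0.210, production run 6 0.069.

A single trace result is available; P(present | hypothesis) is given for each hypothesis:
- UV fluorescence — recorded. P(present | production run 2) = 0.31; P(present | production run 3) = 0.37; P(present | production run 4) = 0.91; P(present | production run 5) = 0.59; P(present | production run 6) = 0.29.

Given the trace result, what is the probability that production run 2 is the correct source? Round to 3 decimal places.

Multiply each prior by the likelihood of the trace result:
  production run 2: 0.270 × 0.31 = 0.0837
  production run 3: 0.240 × 0.37 = 0.0888
  production run 4: 0.211 × 0.91 = 0.19201
  production run 5: 0.210 × 0.59 = 0.1239
  production run 6: 0.069 × 0.29 = 0.02001
Normalizing constant Z = 0.0837 + 0.0888 + 0.19201 + 0.1239 + 0.02001 = 0.50842.
P(production run 2 | evidence) = 0.0837 / 0.50842 ≈ 0.165.

0.165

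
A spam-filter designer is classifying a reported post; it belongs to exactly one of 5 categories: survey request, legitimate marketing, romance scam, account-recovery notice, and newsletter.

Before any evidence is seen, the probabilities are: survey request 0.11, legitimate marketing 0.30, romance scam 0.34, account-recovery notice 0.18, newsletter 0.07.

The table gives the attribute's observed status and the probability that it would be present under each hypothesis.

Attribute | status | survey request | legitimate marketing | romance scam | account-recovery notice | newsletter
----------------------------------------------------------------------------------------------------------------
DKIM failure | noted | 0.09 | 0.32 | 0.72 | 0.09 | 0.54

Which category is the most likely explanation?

romance scam

For each hypothesis, the unnormalized posterior weight is prior × likelihood:
  survey request: 0.11 × 0.09 = 0.0099
  legitimate marketing: 0.30 × 0.32 = 0.096
  romance scam: 0.34 × 0.72 = 0.2448
  account-recovery notice: 0.18 × 0.09 = 0.0162
  newsletter: 0.07 × 0.54 = 0.0378
Normalizing constant Z = 0.0099 + 0.096 + 0.2448 + 0.0162 + 0.0378 = 0.4047.
P(survey request | evidence) ≈ 0.0099 / 0.4047 ≈ 0.024
P(legitimate marketing | evidence) ≈ 0.096 / 0.4047 ≈ 0.237
P(romance scam | evidence) ≈ 0.2448 / 0.4047 ≈ 0.605
P(account-recovery notice | evidence) ≈ 0.0162 / 0.4047 ≈ 0.040
P(newsletter | evidence) ≈ 0.0378 / 0.4047 ≈ 0.093
The largest is 0.605, so romance scam is most probable.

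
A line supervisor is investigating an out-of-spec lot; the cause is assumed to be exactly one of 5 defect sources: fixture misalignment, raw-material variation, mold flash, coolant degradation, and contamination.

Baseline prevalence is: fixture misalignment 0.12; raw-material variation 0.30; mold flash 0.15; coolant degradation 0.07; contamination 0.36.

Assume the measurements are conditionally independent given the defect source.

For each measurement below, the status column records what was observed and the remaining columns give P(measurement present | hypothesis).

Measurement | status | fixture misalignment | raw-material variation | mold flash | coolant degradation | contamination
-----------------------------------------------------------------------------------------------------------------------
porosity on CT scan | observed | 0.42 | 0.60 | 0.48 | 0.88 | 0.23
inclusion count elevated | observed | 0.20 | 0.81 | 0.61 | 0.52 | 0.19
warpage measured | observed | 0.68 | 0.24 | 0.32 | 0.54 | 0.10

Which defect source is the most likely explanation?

By Bayes' rule with conditional independence, the unnormalized weight for each hypothesis is prior × ∏ likelihoods:
  fixture misalignment: 0.12 × 0.42 × 0.20 × 0.68 = 0.0068544
  raw-material variation: 0.30 × 0.60 × 0.81 × 0.24 = 0.034992
  mold flash: 0.15 × 0.48 × 0.61 × 0.32 = 0.014054
  coolant degradation: 0.07 × 0.88 × 0.52 × 0.54 = 0.017297
  contamination: 0.36 × 0.23 × 0.19 × 0.10 = 0.0015732
The unnormalized weights sum to 0.074771.
P(fixture misalignment | evidence) ≈ 0.0068544 / 0.074771 ≈ 0.092
P(raw-material variation | evidence) ≈ 0.034992 / 0.074771 ≈ 0.468
P(mold flash | evidence) ≈ 0.014054 / 0.074771 ≈ 0.188
P(coolant degradation | evidence) ≈ 0.017297 / 0.074771 ≈ 0.231
P(contamination | evidence) ≈ 0.0015732 / 0.074771 ≈ 0.021
The largest is 0.468, so raw-material variation is most probable.

raw-material variation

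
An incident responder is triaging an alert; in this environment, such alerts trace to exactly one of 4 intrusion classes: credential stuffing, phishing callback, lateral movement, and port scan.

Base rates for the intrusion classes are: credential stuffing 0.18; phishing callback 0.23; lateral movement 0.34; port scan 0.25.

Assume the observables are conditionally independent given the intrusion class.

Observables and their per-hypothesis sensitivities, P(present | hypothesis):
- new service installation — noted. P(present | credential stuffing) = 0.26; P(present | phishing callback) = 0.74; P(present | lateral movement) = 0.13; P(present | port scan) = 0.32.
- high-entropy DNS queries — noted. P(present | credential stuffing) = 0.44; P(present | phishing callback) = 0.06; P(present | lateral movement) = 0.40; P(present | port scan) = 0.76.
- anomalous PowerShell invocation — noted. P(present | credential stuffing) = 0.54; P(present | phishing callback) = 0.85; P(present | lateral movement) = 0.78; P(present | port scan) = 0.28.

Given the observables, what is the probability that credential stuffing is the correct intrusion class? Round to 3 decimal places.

0.220

Multiply each prior by the joint likelihood of the observable pattern:
  credential stuffing: 0.18 × 0.26 × 0.44 × 0.54 = 0.01112
  phishing callback: 0.23 × 0.74 × 0.06 × 0.85 = 0.0086802
  lateral movement: 0.34 × 0.13 × 0.40 × 0.78 = 0.01379
  port scan: 0.25 × 0.32 × 0.76 × 0.28 = 0.017024
Marginal likelihood of the evidence = 0.050614.
P(credential stuffing | evidence) = 0.01112 / 0.050614 ≈ 0.220.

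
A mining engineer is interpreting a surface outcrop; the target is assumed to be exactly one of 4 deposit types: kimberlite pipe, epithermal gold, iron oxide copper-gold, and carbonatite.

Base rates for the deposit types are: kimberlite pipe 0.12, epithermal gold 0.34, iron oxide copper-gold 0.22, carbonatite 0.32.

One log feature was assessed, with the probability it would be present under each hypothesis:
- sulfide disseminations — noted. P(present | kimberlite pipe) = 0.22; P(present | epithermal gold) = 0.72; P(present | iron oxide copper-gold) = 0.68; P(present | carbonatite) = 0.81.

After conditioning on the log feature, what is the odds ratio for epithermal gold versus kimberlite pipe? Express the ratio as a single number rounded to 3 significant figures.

9.27

Unnormalized posterior weight (prior times the log feature likelihood) for each of the two hypotheses:
  epithermal gold: 0.34 × 0.72 = 0.2448
  kimberlite pipe: 0.12 × 0.22 = 0.0264
Odds(epithermal gold : kimberlite pipe) = 0.2448 / 0.0264 ≈ 9.27.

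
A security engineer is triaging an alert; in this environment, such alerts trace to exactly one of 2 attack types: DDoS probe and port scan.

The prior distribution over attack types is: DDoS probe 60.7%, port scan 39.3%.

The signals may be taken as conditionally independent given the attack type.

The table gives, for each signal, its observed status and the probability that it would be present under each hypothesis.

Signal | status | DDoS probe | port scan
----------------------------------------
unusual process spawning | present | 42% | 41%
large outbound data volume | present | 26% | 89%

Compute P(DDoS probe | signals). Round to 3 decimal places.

For each hypothesis, the unnormalized posterior weight is prior × product of the signal likelihoods:
  DDoS probe: 0.607 × 0.42 × 0.26 = 0.066284
  port scan: 0.393 × 0.41 × 0.89 = 0.14341
The unnormalized weights sum to 0.20969.
P(DDoS probe | evidence) = 0.066284 / 0.20969 ≈ 0.316.

0.316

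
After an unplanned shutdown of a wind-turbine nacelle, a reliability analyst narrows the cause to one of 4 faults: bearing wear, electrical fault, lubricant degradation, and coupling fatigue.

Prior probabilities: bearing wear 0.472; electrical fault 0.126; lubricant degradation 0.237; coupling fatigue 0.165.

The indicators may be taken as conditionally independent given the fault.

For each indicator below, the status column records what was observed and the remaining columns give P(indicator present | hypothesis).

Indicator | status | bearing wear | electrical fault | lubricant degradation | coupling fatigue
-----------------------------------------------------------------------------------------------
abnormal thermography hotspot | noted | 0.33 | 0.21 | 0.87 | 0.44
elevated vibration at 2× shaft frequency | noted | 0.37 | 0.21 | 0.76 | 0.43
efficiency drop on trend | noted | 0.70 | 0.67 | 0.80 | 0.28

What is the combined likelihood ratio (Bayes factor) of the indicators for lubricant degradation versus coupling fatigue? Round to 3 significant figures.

The Bayes factor is the ratio of the joint likelihoods of the indicator pattern under the two hypotheses.
  lubricant degradation: 0.87 × 0.76 × 0.80 = 0.52896
  coupling fatigue: 0.44 × 0.43 × 0.28 = 0.052976
Bayes factor = 0.52896 / 0.052976 ≈ 9.98

9.98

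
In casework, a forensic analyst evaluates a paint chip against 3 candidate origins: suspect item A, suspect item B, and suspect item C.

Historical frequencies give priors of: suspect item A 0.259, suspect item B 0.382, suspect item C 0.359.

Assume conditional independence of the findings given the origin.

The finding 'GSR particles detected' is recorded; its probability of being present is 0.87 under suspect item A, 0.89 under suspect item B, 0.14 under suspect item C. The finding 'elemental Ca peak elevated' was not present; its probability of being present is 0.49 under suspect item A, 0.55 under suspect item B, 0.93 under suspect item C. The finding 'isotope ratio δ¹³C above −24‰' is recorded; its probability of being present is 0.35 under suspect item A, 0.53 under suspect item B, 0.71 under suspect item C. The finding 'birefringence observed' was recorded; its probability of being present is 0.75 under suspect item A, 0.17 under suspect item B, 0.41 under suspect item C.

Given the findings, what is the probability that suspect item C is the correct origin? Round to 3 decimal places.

0.023

For each hypothesis, the unnormalized posterior weight is prior × product of the finding likelihoods (using 1 − P(present | H) for each absent finding):
  suspect item A: 0.259 × 0.87 × (1 − 0.49) × 0.35 × 0.75 = 0.030166
  suspect item B: 0.382 × 0.89 × (1 − 0.55) × 0.53 × 0.17 = 0.013784
  suspect item C: 0.359 × 0.14 × (1 − 0.93) × 0.71 × 0.41 = 0.0010241
The unnormalized weights sum to 0.044975.
P(suspect item C | evidence) = 0.0010241 / 0.044975 ≈ 0.023.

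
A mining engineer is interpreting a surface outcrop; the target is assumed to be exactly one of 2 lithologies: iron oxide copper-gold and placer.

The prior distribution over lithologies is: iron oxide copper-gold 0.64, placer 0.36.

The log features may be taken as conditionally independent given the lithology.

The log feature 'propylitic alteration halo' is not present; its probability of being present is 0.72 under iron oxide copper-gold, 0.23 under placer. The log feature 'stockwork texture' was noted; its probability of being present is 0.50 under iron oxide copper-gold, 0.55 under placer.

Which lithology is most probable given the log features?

Multiply each prior by the joint likelihood of the log feature pattern (using 1 − P(present | H) for each absent log feature):
  iron oxide copper-gold: 0.64 × (1 − 0.72) × 0.50 = 0.0896
  placer: 0.36 × (1 − 0.23) × 0.55 = 0.15246
Normalizing constant Z = 0.0896 + 0.15246 = 0.24206.
P(iron oxide copper-gold | evidence) ≈ 0.0896 / 0.24206 ≈ 0.370
P(placer | evidence) ≈ 0.15246 / 0.24206 ≈ 0.630
The largest is 0.630, so placer is most probable.

placer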